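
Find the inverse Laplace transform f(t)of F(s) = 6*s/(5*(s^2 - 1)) 6*cosh(t)/5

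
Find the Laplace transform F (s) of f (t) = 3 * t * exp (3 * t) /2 3/ (2 * (s - 3) ^2) 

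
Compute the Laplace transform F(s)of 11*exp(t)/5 11/(5*(s - 1))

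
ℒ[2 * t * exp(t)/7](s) 2/(7 * (s - 1)^2)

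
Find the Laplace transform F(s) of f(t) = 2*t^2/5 4/(5*s^3) 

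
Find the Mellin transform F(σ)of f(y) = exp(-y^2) gamma(σ/2)/2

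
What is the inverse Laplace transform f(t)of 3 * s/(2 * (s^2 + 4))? 3 * cos(2 * t)/2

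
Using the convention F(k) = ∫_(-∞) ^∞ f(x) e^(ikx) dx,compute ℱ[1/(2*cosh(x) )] pi/(2*cosh(pi*k/2) ) 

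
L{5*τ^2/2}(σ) 5/σ^3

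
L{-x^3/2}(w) -3/w^4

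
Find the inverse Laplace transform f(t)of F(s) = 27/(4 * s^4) 9 * t^3/8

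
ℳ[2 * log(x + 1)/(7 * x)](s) -2 * pi * csc(pi * s)/(7 * s - 7)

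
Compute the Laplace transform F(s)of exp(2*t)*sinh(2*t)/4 1/(2*s*(s - 4))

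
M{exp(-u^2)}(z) gamma(z/2)/2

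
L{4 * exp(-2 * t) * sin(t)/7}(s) 4/(7 * ((s + 2)^2 + 1))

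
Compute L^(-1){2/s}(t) 2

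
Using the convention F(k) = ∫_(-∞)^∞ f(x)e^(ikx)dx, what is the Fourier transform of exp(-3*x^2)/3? sqrt(3)*sqrt(pi)*exp(-k^2/12)/9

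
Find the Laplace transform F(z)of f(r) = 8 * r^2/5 16/(5 * z^3)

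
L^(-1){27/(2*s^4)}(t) 9*t^3/4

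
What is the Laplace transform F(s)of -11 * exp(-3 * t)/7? -11/(7 * s + 21)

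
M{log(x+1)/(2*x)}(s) -pi*csc(pi*s)/(2*s - 2)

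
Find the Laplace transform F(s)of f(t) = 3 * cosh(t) 3 * s/(s^2 - 1)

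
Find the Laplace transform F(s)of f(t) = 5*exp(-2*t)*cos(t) 5*(s + 2)/((s + 2)^2 + 1)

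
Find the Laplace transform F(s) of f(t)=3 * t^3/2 9/s^4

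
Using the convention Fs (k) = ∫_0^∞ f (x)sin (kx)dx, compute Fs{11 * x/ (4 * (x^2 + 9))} 11 * pi * exp (-3 * k)/8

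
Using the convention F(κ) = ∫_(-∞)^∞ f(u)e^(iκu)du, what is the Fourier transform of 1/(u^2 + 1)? pi * exp(-Abs(κ))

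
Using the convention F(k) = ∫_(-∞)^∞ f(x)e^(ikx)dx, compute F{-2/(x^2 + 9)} -2 * pi * exp(-3 * Abs(k))/3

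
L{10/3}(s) 10/(3*s)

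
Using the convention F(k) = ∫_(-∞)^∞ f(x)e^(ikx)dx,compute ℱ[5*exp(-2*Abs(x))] 20/(k^2 + 4)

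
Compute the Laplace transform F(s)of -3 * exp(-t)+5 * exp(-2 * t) 5/(s+2) - 3/(s+1)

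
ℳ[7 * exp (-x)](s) 7 * gamma (s) 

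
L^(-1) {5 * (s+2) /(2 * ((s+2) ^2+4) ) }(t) 5 * exp(-2 * t) * cos(2 * t) /2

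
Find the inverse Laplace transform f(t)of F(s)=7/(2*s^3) 7*t^2/4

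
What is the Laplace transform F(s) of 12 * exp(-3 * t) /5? 12/(5 * (s + 3) ) 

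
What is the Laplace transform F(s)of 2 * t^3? 12/s^4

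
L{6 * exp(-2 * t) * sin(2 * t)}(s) 12/((s+2)^2+4)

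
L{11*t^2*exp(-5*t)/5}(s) 22/(5*(s + 5)^3)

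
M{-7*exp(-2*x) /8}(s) -7*gamma(s) /(8*2^s) 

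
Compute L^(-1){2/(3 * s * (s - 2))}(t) 2 * exp(t) * sinh(t)/3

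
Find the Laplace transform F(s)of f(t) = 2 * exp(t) 2/(s - 1)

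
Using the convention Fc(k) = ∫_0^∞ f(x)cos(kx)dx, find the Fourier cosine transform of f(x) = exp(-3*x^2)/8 sqrt(3)*sqrt(pi)*exp(-k^2/12)/48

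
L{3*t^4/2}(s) 36/s^5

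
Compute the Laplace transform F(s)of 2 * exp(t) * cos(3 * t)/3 2 * (s - 1)/(3 * ((s - 1)^2 + 9))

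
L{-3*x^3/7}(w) -18/(7*w^4)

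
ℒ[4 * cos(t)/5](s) 4 * s/(5 * (s^2+1))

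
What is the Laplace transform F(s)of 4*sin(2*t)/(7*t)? 4*atan(2/s)/7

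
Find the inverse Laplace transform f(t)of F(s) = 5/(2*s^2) 5*t/2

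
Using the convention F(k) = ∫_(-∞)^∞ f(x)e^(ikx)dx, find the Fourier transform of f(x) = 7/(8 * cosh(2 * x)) 7 * pi/(16 * cosh(pi * k/4))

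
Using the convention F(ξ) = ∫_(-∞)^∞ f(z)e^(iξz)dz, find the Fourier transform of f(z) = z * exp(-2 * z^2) sqrt(2) * I * sqrt(pi) * ξ * exp(-ξ^2/8)/8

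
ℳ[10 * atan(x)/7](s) -5 * pi * sec(pi * s/2)/(7 * s)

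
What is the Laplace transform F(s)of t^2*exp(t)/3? 2/(3*(s - 1)^3)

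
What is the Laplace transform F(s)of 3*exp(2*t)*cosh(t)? 3*(s - 2)/((s - 2)^2 - 1)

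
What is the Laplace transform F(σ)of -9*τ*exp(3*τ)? -9/(σ - 3)^2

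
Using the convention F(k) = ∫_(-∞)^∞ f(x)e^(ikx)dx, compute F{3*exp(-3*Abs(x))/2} 9/(k^2 + 9)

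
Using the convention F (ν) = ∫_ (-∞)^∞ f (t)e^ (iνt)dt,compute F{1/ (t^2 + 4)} pi * exp (-2 * Abs (ν))/2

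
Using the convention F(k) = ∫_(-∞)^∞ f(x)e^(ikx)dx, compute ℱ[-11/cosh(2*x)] -11*pi/(2*cosh(pi*k/4))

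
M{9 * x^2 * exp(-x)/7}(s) 9 * gamma(s + 2)/7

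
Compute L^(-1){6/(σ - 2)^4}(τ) τ^3*exp(2*τ)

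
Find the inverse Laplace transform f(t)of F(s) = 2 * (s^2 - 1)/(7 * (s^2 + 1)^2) 2 * t * cos(t)/7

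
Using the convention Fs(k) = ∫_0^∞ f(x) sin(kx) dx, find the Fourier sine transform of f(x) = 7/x 7*pi/2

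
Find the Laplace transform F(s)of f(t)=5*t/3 5/(3*s^2)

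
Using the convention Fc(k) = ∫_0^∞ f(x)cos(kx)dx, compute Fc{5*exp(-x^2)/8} 5*sqrt(pi)*exp(-k^2/4)/16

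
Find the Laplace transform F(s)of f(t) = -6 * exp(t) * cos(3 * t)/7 6 * (1 - s)/(7 * ((s - 1)^2+9))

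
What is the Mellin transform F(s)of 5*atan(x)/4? -5*pi*sec(pi*s/2)/(8*s)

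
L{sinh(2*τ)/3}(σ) 2/(3*(σ^2 - 4))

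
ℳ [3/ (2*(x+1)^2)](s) -3*pi*(s - 1)/ (2*sin (pi*s))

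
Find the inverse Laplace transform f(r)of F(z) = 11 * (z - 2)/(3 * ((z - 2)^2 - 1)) 11 * exp(2 * r) * cosh(r)/3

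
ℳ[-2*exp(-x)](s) -2*gamma(s)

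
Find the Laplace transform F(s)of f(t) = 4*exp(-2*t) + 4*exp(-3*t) 4/(s + 3) + 4/(s + 2)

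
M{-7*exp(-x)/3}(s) -7*gamma(s)/3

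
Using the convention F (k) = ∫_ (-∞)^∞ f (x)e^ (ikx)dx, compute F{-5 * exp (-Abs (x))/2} -5/ (k^2 + 1)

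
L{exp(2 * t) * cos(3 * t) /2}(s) (s - 2) /(2 * ((s - 2) ^2 + 9) ) 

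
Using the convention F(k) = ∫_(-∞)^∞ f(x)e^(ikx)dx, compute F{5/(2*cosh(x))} 5*pi/(2*cosh(pi*k/2))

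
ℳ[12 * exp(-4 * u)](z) 12 * gamma(z) /2^(2 * z) 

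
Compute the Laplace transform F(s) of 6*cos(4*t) 6*s/(s^2 + 16) 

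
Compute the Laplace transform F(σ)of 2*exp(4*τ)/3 2/(3*(σ - 4))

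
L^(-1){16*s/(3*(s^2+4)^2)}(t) 4*t*sin(2*t)/3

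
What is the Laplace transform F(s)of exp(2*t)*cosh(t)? (s - 2)/((s - 2)^2 - 1)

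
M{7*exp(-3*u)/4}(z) 7*gamma(z)/(4*3^z)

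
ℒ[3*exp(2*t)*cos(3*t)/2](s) 3*(s - 2)/(2*((s - 2)^2 + 9))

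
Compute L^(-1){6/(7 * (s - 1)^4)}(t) t^3 * exp(t)/7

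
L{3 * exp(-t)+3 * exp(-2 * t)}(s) 3/(s+2)+3/(s+1)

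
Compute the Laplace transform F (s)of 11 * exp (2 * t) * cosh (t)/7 11 * (s - 2)/ (7 * ( (s - 2)^2 - 1))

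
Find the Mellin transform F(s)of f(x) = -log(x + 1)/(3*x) pi*csc(pi*s)/(3*(s - 1))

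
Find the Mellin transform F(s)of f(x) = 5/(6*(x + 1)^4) 5*gamma(s)*gamma(4 - s)/36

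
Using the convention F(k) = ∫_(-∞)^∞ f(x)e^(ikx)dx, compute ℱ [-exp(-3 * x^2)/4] -sqrt(3) * sqrt(pi) * exp(-k^2/12)/12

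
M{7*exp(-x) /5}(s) 7*gamma(s) /5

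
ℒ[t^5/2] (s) 60/s^6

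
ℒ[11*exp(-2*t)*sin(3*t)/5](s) 33/(5*((s + 2)^2 + 9))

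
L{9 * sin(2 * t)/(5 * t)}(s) 9 * atan(2/s)/5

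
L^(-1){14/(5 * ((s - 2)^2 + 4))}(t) 7 * exp(2 * t) * sin(2 * t)/5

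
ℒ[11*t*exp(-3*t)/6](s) 11/(6*(s + 3)^2)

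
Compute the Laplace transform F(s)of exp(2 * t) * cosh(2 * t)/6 (s - 2)/(6 * s * (s - 4))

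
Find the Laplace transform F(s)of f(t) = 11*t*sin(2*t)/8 11*s/(2*(s^2 + 4)^2)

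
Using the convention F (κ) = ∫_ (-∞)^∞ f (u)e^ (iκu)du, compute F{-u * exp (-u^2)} -I * sqrt (pi) * κ * exp (-κ^2/4)/2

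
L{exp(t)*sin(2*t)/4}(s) 1/(2*((s - 1)^2 + 4))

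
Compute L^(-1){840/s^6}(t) 7 * t^5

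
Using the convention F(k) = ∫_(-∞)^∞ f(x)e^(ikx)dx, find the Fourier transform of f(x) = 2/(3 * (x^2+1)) 2 * pi * exp(-Abs(k))/3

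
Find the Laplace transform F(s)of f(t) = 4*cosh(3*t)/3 4*s/(3*(s^2-9))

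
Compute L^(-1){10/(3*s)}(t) 10/3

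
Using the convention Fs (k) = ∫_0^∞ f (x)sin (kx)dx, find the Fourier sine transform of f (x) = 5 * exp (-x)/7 5 * k/ (7 * (k^2 + 1))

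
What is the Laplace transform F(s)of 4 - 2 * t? 4/s - 2/s^2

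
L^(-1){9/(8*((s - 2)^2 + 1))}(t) 9*exp(2*t)*sin(t)/8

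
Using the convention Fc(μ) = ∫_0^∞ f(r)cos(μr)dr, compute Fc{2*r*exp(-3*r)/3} 2*(9 - μ^2)/(3*(μ^2+9)^2)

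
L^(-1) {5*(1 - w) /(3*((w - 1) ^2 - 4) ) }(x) -5*exp(x)*cosh(2*x) /3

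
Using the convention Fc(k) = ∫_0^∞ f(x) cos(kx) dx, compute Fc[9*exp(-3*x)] 27/(k^2 + 9) 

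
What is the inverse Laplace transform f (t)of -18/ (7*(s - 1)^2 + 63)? -6*exp (t)*sin (3*t)/7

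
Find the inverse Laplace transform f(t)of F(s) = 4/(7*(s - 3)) 4*exp(3*t)/7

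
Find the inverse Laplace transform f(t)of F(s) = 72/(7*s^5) 3*t^4/7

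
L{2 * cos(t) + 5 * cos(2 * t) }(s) 2 * s/(s^2 + 1) + 5 * s/(s^2 + 4) 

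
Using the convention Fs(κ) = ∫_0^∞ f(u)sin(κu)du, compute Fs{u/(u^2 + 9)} pi*exp(-3*κ)/2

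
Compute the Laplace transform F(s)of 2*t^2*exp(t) 4/(s - 1)^3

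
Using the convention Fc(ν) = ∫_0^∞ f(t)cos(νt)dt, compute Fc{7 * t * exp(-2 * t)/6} 7 * (4 - ν^2)/(6 * (ν^2 + 4)^2)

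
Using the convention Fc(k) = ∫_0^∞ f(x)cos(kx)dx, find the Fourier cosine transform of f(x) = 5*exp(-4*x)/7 20/(7*(k^2 + 16))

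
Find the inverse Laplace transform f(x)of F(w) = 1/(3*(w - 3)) exp(3*x)/3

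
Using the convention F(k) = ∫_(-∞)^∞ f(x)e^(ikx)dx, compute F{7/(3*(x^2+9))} 7*pi*exp(-3*Abs(k))/9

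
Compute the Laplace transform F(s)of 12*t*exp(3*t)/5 12/(5*(s - 3)^2)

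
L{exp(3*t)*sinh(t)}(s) 1/((s - 3)^2-1)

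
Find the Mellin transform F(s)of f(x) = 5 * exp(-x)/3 5 * gamma(s)/3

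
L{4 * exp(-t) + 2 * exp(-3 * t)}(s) 4/(s + 1) + 2/(s + 3)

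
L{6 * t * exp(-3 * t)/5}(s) 6/(5 * (s + 3)^2)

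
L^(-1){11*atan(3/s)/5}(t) 11*sin(3*t)/(5*t)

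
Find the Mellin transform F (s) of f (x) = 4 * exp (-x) 4 * gamma (s) 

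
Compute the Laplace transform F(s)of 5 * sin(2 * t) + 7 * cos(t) 7 * s/(s^2 + 1) + 10/(s^2 + 4)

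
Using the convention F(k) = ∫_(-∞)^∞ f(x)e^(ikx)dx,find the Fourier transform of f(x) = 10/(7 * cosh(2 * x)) 5 * pi/(7 * cosh(pi * k/4))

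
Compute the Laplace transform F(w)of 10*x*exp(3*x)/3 10/(3*(w - 3)^2)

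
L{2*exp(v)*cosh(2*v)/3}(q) 2*(q - 1)/(3*((q - 1)^2 - 4))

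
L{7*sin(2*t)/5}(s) 14/(5*(s^2 + 4))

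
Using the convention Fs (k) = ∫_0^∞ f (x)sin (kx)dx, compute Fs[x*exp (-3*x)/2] 3*k/ (k^2 + 9)^2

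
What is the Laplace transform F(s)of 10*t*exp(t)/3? 10/(3*(s - 1)^2)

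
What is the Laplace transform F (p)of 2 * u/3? 2/ (3 * p^2)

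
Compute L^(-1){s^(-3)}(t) t^2/2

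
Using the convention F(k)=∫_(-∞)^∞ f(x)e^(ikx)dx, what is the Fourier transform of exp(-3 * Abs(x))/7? 6/(7 * (k^2+9))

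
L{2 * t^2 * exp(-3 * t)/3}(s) 4/(3 * (s+3)^3)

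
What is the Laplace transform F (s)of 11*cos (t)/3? 11*s/ (3*(s^2 + 1))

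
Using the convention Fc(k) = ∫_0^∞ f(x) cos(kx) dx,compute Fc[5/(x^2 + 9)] 5*pi*exp(-3*k) /6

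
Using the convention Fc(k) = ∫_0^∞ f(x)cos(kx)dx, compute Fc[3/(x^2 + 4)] 3 * pi * exp(-2 * k)/4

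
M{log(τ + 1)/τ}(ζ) -pi * csc(pi * ζ)/(ζ - 1)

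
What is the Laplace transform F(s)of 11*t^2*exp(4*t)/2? 11/(s - 4)^3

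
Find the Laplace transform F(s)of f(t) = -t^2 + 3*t 3/s^2 - 2/s^3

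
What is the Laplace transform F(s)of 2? 2/s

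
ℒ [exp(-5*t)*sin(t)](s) 1/((s + 5)^2 + 1)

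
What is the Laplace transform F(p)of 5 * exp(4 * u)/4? 5/(4 * (p - 4))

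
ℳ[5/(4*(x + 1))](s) 5*pi*csc(pi*s)/4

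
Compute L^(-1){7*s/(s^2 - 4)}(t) 7*cosh(2*t)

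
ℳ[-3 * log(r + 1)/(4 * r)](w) 3 * pi * csc(pi * w)/(4 * (w - 1))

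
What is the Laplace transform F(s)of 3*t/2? 3/(2*s^2)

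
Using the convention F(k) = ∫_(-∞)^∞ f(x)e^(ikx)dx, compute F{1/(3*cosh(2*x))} pi/(6*cosh(pi*k/4))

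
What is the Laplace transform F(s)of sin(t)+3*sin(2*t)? 6/(s^2+4)+1/(s^2+1)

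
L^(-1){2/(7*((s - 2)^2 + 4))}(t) exp(2*t)*sin(2*t)/7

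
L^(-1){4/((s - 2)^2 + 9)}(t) 4*exp(2*t)*sin(3*t)/3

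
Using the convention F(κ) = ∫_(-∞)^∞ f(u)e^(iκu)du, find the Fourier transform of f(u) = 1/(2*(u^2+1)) pi*exp(-Abs(κ))/2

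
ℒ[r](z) z^(-2)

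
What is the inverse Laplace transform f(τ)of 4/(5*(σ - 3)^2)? 4*τ*exp(3*τ)/5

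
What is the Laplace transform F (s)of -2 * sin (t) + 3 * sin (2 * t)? 6/ (s^2 + 4) - 2/ (s^2 + 1)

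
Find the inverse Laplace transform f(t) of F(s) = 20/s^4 10*t^3/3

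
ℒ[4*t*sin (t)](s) 8*s/ (s^2 + 1)^2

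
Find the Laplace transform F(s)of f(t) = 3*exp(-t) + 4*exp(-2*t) 3/(s + 1) + 4/(s + 2)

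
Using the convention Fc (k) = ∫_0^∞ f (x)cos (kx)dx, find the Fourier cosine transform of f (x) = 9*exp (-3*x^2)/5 3*sqrt (3)*sqrt (pi)*exp (-k^2/12)/10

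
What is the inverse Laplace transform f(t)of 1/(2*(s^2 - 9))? sinh(3*t)/6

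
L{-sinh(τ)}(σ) -1/(σ^2 - 1)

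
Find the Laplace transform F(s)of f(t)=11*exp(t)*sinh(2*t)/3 22/(3*((s - 1)^2 - 4))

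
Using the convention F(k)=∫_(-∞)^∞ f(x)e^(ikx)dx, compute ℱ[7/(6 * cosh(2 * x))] 7 * pi/(12 * cosh(pi * k/4))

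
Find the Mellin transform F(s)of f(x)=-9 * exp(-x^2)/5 -9 * gamma(s/2)/10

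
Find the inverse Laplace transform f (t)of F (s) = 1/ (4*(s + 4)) exp (-4*t)/4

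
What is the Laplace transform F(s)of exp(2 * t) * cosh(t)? (s - 2)/((s - 2)^2 - 1)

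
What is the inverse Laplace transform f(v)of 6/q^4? v^3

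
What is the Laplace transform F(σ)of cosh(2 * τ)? σ/(σ^2-4)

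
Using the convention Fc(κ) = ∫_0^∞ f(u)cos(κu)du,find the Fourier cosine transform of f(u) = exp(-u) 1/(κ^2 + 1)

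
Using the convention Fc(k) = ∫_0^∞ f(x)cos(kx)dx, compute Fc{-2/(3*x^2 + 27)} -pi*exp(-3*k)/9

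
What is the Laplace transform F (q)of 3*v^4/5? 72/ (5*q^5)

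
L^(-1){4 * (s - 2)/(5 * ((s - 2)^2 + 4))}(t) 4 * exp(2 * t) * cos(2 * t)/5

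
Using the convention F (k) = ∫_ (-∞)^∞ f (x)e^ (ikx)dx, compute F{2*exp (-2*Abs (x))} 8/ (k^2+4)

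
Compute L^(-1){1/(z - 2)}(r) exp(2 * r)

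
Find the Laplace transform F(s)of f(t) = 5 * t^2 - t 10/s^3 - 1/s^2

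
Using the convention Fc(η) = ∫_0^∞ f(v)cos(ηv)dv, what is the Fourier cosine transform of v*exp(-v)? (1 - η^2)/(η^2 + 1)^2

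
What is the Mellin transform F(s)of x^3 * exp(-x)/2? gamma(s + 3)/2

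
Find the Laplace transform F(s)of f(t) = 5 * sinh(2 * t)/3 10/(3 * (s^2 - 4))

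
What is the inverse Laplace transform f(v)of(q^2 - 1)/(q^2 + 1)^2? v*cos(v)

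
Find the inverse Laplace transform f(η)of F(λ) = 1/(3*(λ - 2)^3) η^2*exp(2*η)/6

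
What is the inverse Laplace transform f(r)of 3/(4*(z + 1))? 3*exp(-r)/4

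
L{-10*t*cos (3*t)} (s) 10*(9 - s^2)/ (s^2 + 9)^2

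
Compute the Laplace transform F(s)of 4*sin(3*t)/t 4*atan(3/s)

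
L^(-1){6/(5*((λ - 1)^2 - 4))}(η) 3*exp(η)*sinh(2*η)/5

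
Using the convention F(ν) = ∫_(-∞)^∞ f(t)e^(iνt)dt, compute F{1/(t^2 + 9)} pi * exp(-3 * Abs(ν))/3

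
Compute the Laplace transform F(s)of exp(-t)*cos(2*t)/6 (s + 1)/(6*((s + 1)^2 + 4))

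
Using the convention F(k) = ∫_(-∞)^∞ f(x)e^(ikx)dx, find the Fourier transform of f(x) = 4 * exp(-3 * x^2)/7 4 * sqrt(3) * sqrt(pi) * exp(-k^2/12)/21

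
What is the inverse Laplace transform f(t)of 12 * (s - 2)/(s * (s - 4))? 12 * exp(2 * t) * cosh(2 * t)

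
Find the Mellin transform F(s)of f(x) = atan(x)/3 -pi * sec(pi * s/2)/(6 * s)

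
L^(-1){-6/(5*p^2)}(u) -6*u/5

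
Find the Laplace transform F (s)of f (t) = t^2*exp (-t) 2/ (s+1)^3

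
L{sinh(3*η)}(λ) 3/(λ^2 - 9)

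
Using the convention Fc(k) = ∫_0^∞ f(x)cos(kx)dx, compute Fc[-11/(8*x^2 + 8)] -11*pi*exp(-k)/16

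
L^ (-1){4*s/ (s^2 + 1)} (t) 4*cos (t)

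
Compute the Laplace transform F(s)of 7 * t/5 7/(5 * s^2)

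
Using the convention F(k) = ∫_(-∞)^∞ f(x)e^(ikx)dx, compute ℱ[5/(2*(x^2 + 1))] 5*pi*exp(-Abs(k))/2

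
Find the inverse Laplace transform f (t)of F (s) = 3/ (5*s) 3/5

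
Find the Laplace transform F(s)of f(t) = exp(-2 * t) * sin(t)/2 1/(2 * ((s + 2)^2 + 1))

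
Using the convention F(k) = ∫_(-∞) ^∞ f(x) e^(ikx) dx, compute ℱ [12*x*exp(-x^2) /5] 6*I*sqrt(pi)*k*exp(-k^2/4) /5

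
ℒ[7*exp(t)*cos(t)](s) 7*(s - 1)/((s - 1)^2 + 1)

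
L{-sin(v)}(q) -1/(q^2 + 1)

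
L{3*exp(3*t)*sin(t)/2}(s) 3/(2*((s - 3)^2+1))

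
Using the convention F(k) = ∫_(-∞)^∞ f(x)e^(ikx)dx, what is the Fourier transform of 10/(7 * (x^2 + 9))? 10 * pi * exp(-3 * Abs(k))/21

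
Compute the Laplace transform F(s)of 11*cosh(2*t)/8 11*s/(8*(s^2 - 4))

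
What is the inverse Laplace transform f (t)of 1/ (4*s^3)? t^2/8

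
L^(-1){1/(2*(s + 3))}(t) exp(-3*t)/2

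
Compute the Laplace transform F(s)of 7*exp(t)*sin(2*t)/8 7/(4*((s - 1)^2 + 4))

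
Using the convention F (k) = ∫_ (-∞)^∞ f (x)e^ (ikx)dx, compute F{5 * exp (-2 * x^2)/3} 5 * sqrt (2) * sqrt (pi) * exp (-k^2/8)/6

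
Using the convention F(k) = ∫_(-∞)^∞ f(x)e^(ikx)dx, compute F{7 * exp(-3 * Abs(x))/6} 7/(k^2 + 9)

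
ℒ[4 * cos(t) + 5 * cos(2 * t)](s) 4 * s/(s^2 + 1) + 5 * s/(s^2 + 4)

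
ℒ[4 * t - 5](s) 4/s^2-5/s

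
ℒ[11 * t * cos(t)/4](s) 11 * (s^2-1)/(4 * (s^2+1)^2)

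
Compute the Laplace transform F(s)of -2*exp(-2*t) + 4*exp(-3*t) 4/(s + 3) - 2/(s + 2)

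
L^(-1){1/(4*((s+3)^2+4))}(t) exp(-3*t)*sin(2*t)/8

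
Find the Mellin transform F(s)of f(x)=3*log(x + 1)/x -3*pi*csc(pi*s)/(s - 1)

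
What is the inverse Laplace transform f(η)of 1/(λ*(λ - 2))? exp(η)*sinh(η)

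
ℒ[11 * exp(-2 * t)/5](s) 11/(5 * (s + 2))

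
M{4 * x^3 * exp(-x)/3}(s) 4 * gamma(s + 3)/3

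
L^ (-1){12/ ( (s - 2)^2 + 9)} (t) 4*exp (2*t)*sin (3*t)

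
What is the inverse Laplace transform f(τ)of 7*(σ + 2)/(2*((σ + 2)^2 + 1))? 7*exp(-2*τ)*cos(τ)/2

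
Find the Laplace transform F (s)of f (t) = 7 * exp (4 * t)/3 7/ (3 * (s - 4))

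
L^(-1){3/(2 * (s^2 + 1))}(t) 3 * sin(t)/2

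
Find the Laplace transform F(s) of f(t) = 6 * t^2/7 12/(7 * s^3) 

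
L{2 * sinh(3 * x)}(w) 6/(w^2-9)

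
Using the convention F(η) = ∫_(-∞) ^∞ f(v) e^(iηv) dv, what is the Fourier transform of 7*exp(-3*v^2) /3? 7*sqrt(3)*sqrt(pi)*exp(-η^2/12) /9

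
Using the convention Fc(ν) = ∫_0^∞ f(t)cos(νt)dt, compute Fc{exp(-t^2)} sqrt(pi) * exp(-ν^2/4)/2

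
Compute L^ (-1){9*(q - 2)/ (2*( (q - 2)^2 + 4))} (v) 9*exp (2*v)*cos (2*v)/2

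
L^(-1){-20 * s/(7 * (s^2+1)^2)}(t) -10 * t * sin(t)/7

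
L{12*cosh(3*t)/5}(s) 12*s/(5*(s^2 - 9))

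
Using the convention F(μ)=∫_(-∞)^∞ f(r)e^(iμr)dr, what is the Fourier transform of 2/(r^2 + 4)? pi*exp(-2*Abs(μ))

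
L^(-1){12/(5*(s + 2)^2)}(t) 12*t*exp(-2*t)/5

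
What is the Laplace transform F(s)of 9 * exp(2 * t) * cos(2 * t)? 9 * (s - 2)/((s - 2)^2 + 4)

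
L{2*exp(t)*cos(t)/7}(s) 2*(s - 1)/(7*((s - 1)^2 + 1))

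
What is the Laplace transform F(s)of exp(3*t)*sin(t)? 1/((s - 3)^2 + 1)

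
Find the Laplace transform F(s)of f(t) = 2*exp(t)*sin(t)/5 2/(5*((s - 1)^2 + 1))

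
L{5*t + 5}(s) 5/s + 5/s^2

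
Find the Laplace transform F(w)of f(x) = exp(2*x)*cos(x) (w - 2)/((w - 2)^2+1)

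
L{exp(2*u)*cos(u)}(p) (p - 2)/((p - 2)^2 + 1)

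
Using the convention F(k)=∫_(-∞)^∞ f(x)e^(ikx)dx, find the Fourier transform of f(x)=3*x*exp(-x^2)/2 3*I*sqrt(pi)*k*exp(-k^2/4)/4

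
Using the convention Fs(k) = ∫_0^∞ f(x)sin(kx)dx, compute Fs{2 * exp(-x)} 2 * k/(k^2 + 1)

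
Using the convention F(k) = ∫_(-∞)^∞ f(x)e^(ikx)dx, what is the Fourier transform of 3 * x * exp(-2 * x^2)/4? 3 * sqrt(2) * I * sqrt(pi) * k * exp(-k^2/8)/32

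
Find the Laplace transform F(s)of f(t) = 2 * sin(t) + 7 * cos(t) 7 * s/(s^2 + 1) + 2/(s^2 + 1)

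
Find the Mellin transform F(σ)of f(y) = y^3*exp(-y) gamma(σ + 3)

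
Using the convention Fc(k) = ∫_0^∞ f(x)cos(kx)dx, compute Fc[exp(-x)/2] 1/(2 * (k^2 + 1))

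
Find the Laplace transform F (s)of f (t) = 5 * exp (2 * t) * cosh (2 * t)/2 5 * (s - 2)/ (2 * s * (s - 4))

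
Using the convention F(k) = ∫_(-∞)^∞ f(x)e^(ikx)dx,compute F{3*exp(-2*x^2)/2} 3*sqrt(2)*sqrt(pi)*exp(-k^2/8)/4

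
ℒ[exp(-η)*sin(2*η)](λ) 2/((λ+1)^2+4)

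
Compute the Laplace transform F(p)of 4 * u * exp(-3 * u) 4/(p + 3)^2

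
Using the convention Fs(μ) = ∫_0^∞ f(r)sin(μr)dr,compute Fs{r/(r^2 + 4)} pi * exp(-2 * μ)/2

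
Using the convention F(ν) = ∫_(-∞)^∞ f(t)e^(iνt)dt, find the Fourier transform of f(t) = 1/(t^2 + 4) pi*exp(-2*Abs(ν))/2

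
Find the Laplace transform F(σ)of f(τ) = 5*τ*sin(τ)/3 10*σ/(3*(σ^2 + 1)^2)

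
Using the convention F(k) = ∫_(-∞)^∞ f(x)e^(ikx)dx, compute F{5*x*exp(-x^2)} 5*I*sqrt(pi)*k*exp(-k^2/4)/2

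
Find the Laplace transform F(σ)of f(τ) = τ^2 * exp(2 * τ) 2/(σ - 2)^3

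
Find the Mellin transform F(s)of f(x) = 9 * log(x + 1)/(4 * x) -9 * pi * csc(pi * s)/(4 * s - 4)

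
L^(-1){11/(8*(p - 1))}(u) 11*exp(u)/8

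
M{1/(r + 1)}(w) pi*csc(pi*w)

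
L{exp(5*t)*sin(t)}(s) 1/((s - 5)^2 + 1)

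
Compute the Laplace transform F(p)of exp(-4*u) 1/(p + 4)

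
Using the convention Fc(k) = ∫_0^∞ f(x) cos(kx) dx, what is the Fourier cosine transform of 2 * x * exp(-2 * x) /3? 2 * (4 - k^2) /(3 * (k^2 + 4) ^2) 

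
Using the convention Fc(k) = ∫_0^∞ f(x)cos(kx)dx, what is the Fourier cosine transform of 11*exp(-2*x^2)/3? 11*sqrt(2)*sqrt(pi)*exp(-k^2/8)/12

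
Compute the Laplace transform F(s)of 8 8/s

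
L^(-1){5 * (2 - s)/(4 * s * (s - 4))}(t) -5 * exp(2 * t) * cosh(2 * t)/4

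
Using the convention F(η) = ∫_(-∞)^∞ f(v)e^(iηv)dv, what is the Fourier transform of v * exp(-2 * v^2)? sqrt(2) * I * sqrt(pi) * η * exp(-η^2/8)/8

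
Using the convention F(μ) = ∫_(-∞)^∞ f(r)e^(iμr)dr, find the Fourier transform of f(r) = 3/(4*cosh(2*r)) 3*pi/(8*cosh(pi*μ/4))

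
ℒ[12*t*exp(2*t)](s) 12/(s - 2)^2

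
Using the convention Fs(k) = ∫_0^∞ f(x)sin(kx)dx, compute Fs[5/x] 5*pi/2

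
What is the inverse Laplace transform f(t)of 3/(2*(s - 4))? 3*exp(4*t)/2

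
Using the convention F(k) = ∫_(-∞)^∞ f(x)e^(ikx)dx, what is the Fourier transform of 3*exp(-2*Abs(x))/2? 6/(k^2 + 4)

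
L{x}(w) w^(-2) 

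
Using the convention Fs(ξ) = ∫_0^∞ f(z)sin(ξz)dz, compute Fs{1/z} pi/2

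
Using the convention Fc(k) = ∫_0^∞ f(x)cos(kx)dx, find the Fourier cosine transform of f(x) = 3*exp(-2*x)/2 3/(k^2 + 4)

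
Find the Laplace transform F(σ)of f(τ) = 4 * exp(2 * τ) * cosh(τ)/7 4 * (σ - 2)/(7 * ((σ - 2)^2-1))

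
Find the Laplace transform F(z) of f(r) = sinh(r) 1/(z^2 - 1) 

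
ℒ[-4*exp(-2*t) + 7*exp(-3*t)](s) 7/(s + 3)-4/(s + 2) 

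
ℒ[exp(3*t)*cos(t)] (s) (s - 3)/((s - 3)^2 + 1)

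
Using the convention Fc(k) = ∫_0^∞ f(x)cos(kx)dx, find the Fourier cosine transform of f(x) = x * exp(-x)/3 (1 - k^2)/(3 * (k^2 + 1)^2)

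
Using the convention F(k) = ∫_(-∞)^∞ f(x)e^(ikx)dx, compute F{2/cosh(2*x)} pi/cosh(pi*k/4)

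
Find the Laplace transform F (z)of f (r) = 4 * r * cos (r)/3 4 * (z^2 - 1)/ (3 * (z^2 + 1)^2)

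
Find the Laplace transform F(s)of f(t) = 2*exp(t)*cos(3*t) 2*(s - 1)/((s - 1)^2 + 9)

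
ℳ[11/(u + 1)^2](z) -11 * pi * (z - 1)/sin(pi * z)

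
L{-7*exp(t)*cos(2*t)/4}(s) 7*(1 - s)/(4*((s - 1)^2+4))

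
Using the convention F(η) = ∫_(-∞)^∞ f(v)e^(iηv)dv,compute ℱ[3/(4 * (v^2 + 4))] 3 * pi * exp(-2 * Abs(η))/8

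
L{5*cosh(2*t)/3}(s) 5*s/(3*(s^2 - 4))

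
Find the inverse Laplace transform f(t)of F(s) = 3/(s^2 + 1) 3*sin(t)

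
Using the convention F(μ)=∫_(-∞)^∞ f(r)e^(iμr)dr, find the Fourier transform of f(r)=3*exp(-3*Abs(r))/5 18/(5*(μ^2 + 9))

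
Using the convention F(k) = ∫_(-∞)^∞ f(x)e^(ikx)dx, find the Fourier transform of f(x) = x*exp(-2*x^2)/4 sqrt(2)*I*sqrt(pi)*k*exp(-k^2/8)/32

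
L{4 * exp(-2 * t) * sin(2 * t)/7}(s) 8/(7 * ((s + 2)^2 + 4))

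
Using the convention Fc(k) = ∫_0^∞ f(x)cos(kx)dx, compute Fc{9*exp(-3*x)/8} 27/(8*(k^2 + 9))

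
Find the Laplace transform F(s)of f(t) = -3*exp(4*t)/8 -3/(8*s - 32)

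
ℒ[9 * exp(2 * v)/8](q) 9/(8 * (q - 2))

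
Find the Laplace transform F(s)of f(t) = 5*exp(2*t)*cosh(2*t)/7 5*(s - 2)/(7*s*(s - 4))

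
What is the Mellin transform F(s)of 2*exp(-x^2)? gamma(s/2)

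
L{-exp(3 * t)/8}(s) -1/(8 * s - 24)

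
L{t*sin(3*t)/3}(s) 2*s/(s^2 + 9)^2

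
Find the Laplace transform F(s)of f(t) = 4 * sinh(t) 4/(s^2 - 1)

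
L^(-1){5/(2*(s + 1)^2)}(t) 5*t*exp(-t)/2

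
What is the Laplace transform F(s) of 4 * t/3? 4/(3 * s^2) 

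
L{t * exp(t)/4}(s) 1/(4 * (s - 1)^2)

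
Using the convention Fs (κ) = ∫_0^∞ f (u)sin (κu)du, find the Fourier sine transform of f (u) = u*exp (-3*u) 6*κ/ (κ^2 + 9)^2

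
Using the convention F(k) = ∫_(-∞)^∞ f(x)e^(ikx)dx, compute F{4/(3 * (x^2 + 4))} 2 * pi * exp(-2 * Abs(k))/3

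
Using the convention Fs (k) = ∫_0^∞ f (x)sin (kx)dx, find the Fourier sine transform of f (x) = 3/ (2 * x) 3 * pi/4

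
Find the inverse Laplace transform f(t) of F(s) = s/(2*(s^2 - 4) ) cosh(2*t) /2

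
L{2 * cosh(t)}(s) 2 * s/(s^2 - 1)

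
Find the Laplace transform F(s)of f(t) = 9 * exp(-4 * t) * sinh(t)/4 9/(4 * ((s+4)^2 - 1))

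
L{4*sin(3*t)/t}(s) 4*atan(3/s)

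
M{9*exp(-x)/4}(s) 9*gamma(s)/4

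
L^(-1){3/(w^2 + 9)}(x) sin(3 * x)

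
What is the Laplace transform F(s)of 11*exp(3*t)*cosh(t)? 11*(s - 3)/((s - 3)^2 - 1)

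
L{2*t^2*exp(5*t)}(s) 4/(s - 5)^3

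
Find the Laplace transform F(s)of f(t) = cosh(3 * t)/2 s/(2 * (s^2 - 9))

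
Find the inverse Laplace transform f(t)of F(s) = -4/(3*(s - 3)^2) -4*t*exp(3*t)/3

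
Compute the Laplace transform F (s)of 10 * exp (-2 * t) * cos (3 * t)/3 10 * (s+2)/ (3 * ( (s+2)^2+9))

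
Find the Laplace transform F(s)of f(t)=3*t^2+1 1/s+6/s^3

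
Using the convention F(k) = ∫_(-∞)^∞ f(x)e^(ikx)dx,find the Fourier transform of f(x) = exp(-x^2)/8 sqrt(pi) * exp(-k^2/4)/8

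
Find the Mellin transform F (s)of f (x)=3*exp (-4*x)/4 3*gamma (s)/ (4*2^ (2*s))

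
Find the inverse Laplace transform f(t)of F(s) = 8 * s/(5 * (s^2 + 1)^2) 4 * t * sin(t)/5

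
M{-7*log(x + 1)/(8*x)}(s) 7*pi*csc(pi*s)/(8*(s - 1))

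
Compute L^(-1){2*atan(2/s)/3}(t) 2*sin(2*t)/(3*t)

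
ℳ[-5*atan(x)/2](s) 5*pi*sec(pi*s/2)/(4*s)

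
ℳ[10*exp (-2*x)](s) 10*gamma (s)/2^s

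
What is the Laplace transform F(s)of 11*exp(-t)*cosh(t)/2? 11*(s + 1)/(2*s*(s + 2))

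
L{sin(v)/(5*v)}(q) atan(1/q)/5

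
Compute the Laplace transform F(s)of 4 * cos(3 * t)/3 4 * s/(3 * (s^2+9))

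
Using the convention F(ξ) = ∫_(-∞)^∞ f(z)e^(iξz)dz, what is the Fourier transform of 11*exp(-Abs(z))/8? 11/(4*(ξ^2 + 1))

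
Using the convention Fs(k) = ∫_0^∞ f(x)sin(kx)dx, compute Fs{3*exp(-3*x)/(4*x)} 3*atan(k/3)/4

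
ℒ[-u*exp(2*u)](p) -1/(p - 2) ^2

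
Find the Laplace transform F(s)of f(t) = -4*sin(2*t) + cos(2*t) s/(s^2 + 4)-8/(s^2 + 4)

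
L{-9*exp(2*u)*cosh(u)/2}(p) 9*(2 - p)/(2*((p - 2)^2 - 1))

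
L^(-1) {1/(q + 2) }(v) exp(-2 * v) 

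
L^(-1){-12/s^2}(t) -12 * t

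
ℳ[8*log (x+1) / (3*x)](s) -8*pi*csc (pi*s) / (3*s - 3) 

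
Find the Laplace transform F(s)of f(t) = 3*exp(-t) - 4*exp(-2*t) 3/(s + 1) - 4/(s + 2)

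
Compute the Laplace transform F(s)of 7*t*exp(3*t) 7/(s - 3)^2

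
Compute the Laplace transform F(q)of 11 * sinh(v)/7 11/(7 * (q^2-1))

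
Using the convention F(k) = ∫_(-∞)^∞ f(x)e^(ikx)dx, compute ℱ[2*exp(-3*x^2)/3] 2*sqrt(3)*sqrt(pi)*exp(-k^2/12)/9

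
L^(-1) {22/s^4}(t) 11 * t^3/3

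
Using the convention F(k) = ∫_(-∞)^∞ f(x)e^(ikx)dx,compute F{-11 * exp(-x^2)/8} -11 * sqrt(pi) * exp(-k^2/4)/8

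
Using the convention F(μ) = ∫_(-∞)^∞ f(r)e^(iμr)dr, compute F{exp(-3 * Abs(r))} 6/(μ^2 + 9)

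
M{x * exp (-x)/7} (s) gamma (s + 1)/7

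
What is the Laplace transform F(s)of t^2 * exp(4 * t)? 2/(s - 4)^3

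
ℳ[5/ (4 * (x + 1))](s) 5 * pi * csc (pi * s)/4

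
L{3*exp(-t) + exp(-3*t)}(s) 1/(s + 3) + 3/(s + 1)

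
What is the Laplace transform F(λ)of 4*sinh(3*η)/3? 4/(λ^2-9)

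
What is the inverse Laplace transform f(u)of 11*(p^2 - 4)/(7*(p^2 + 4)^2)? 11*u*cos(2*u)/7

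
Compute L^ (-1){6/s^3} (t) 3 * t^2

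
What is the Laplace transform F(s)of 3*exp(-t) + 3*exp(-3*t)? 3/(s + 1) + 3/(s + 3)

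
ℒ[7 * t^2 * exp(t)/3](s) 14/(3 * (s - 1)^3)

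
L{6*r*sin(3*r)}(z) 36*z/(z^2 + 9)^2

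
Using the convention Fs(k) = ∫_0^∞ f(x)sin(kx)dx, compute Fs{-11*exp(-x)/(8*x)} -11*atan(k)/8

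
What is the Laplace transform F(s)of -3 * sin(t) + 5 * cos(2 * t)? 5 * s/(s^2 + 4) - 3/(s^2 + 1)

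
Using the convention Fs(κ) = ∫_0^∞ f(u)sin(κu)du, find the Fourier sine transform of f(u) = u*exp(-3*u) 6*κ/(κ^2 + 9)^2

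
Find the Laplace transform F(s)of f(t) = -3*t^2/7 -6/(7*s^3)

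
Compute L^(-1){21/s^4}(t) 7*t^3/2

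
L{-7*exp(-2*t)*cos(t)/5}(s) 7*(-s - 2)/(5*((s + 2)^2 + 1))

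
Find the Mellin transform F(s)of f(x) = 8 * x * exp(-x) 8 * gamma(s + 1)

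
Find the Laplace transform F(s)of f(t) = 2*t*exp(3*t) 2/(s - 3)^2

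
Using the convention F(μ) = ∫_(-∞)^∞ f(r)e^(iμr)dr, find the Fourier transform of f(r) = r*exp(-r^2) I*sqrt(pi)*μ*exp(-μ^2/4)/2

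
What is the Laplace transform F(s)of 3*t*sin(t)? 6*s/(s^2 + 1)^2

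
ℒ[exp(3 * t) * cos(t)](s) (s - 3)/((s - 3)^2 + 1)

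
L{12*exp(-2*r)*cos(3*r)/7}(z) 12*(z + 2)/(7*((z + 2)^2 + 9))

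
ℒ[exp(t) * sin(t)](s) 1/((s - 1)^2+1)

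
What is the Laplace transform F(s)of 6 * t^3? 36/s^4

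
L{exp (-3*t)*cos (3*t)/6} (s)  (s + 3)/ (6*( (s + 3)^2 + 9))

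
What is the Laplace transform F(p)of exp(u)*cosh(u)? (p - 1)/(p*(p - 2))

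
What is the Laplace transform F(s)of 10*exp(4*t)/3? 10/(3*(s - 4))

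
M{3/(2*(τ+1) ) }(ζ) 3*pi*csc(pi*ζ) /2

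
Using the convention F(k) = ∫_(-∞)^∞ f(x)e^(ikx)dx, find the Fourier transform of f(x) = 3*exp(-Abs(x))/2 3/(k^2 + 1)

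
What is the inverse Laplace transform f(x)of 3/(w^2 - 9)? sinh(3*x)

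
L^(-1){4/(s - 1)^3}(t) 2*t^2*exp(t)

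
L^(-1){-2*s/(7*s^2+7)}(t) -2*cos(t)/7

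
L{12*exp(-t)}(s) 12/(s + 1)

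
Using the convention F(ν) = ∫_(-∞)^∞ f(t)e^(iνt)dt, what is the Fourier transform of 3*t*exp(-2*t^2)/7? 3*sqrt(2)*I*sqrt(pi)*ν*exp(-ν^2/8)/56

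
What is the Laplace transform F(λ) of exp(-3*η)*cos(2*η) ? (λ + 3) /((λ + 3) ^2 + 4) 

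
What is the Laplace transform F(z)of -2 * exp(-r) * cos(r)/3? 2 * (-z - 1)/(3 * ((z+1)^2+1))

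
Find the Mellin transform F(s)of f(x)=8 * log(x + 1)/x -8 * pi * csc(pi * s)/(s - 1)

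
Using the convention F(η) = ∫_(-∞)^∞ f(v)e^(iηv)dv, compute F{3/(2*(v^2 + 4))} 3*pi*exp(-2*Abs(η))/4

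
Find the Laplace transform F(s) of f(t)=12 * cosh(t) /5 12 * s/(5 * (s^2-1) ) 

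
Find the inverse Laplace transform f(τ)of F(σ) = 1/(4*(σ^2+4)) sin(2*τ)/8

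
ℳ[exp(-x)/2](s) gamma(s)/2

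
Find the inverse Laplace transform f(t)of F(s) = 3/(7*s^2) 3*t/7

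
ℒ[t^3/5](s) 6/(5*s^4)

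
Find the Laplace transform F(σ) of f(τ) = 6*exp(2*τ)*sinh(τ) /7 6/(7*((σ - 2) ^2 - 1) ) 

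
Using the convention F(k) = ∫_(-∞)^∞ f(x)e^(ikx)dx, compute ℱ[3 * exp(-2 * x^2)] 3 * sqrt(2) * sqrt(pi) * exp(-k^2/8)/2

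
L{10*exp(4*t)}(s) 10/(s - 4)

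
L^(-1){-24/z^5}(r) -r^4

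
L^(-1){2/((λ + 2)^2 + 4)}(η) exp(-2 * η) * sin(2 * η)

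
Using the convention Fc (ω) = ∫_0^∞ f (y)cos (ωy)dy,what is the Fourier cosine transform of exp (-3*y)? 3/ (ω^2 + 9)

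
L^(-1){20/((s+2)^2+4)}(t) 10*exp(-2*t)*sin(2*t)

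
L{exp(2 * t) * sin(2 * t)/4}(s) 1/(2 * ((s - 2)^2 + 4))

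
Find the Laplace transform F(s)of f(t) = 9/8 9/(8*s)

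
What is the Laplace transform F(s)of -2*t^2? -4/s^3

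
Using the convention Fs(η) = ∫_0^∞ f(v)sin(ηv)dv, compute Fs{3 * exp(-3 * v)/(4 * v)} 3 * atan(η/3)/4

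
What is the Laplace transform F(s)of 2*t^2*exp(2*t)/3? 4/(3*(s - 2)^3)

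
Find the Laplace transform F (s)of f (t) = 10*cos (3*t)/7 10*s/ (7*(s^2 + 9))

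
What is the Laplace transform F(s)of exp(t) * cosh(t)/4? (s - 1)/(4 * s * (s - 2))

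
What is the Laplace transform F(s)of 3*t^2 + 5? 5/s + 6/s^3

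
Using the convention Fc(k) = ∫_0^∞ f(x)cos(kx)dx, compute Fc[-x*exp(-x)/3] (k^2 - 1)/(3*(k^2 + 1)^2)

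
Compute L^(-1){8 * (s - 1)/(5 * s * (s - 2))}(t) 8 * exp(t) * cosh(t)/5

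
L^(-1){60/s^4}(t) 10*t^3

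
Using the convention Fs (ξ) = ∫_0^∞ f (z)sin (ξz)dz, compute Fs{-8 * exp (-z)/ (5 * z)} -8 * atan (ξ)/5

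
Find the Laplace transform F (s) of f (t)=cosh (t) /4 s/ (4*(s^2 - 1) ) 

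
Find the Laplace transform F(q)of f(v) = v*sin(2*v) 4*q/(q^2 + 4)^2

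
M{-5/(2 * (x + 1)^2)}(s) 5 * pi * (s - 1)/(2 * sin(pi * s))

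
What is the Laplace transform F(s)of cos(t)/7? s/(7*(s^2+1))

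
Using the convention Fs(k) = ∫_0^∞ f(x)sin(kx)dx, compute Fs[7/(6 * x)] 7 * pi/12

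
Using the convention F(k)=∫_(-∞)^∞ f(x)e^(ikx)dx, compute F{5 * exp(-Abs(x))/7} 10/(7 * (k^2 + 1))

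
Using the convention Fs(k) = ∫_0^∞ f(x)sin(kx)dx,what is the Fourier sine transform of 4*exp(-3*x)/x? 4*atan(k/3)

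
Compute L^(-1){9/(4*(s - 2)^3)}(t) 9*t^2*exp(2*t)/8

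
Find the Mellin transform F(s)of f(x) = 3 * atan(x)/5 -3 * pi * sec(pi * s/2)/(10 * s)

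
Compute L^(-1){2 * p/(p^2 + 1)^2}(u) u * sin(u)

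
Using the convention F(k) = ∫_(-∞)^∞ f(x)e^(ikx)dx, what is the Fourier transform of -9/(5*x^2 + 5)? -9*pi*exp(-Abs(k))/5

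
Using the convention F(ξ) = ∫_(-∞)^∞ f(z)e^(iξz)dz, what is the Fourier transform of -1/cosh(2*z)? -pi/(2*cosh(pi*ξ/4))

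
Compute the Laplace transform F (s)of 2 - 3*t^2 2/s - 6/s^3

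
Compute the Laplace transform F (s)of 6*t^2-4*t 12/s^3-4/s^2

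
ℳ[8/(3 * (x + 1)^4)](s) 4 * gamma(s) * gamma(4 - s)/9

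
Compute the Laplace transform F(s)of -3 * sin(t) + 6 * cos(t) 6 * s/(s^2 + 1) - 3/(s^2 + 1)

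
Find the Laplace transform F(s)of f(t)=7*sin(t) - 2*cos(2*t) 7/(s^2 + 1) - 2*s/(s^2 + 4)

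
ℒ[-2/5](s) -2/(5 * s)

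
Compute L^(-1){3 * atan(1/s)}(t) 3 * sin(t)/t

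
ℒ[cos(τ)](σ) σ/(σ^2 + 1)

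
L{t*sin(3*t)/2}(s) 3*s/(s^2 + 9)^2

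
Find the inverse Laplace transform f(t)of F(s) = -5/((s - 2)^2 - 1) -5*exp(2*t)*sinh(t)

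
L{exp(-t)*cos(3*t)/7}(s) (s+1)/(7*((s+1)^2+9))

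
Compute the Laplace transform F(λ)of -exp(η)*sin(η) -1/((λ - 1)^2 + 1)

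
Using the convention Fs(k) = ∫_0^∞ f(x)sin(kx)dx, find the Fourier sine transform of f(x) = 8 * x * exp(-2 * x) 32 * k/(k^2 + 4)^2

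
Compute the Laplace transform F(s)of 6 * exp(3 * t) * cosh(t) 6 * (s - 3)/((s - 3)^2 - 1)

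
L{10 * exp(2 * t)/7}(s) 10/(7 * (s - 2))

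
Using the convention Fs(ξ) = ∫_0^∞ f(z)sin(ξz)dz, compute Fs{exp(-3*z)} ξ/(ξ^2 + 9)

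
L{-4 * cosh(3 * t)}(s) -4 * s/(s^2 - 9)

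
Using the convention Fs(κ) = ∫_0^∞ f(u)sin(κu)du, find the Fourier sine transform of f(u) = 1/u pi/2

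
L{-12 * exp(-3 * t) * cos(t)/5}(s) 12 * (-s - 3)/(5 * ((s + 3)^2 + 1))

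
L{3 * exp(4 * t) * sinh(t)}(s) 3/((s - 4)^2 - 1)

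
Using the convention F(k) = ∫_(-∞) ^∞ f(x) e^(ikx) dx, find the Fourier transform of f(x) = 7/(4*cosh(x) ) 7*pi/(4*cosh(pi*k/2) ) 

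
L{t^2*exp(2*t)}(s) 2/(s - 2)^3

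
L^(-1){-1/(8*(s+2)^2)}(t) -t*exp(-2*t)/8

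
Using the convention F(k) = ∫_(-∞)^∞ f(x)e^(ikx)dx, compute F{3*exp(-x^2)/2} 3*sqrt(pi)*exp(-k^2/4)/2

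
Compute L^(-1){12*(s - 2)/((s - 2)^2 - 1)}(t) 12*exp(2*t)*cosh(t)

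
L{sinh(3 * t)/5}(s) 3/(5 * (s^2 - 9))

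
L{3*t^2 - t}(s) 6/s^3-1/s^2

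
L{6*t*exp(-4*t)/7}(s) 6/(7*(s+4)^2)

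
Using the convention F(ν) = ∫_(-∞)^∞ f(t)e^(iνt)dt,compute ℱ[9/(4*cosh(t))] 9*pi/(4*cosh(pi*ν/2))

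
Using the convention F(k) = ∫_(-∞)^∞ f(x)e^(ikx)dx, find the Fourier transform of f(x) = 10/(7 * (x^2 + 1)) 10 * pi * exp(-Abs(k))/7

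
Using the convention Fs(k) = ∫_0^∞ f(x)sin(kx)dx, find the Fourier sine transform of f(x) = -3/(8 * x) -3 * pi/16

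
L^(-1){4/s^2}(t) 4*t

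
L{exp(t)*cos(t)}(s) (s - 1)/((s - 1)^2 + 1)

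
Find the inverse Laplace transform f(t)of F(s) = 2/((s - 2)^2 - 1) 2 * exp(2 * t) * sinh(t)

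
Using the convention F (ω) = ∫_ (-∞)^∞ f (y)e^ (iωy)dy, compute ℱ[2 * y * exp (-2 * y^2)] sqrt (2) * I * sqrt (pi) * ω * exp (-ω^2/8)/4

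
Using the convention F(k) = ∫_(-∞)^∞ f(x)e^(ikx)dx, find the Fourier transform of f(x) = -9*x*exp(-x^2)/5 -9*I*sqrt(pi)*k*exp(-k^2/4)/10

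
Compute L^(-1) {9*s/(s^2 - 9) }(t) 9*cosh(3*t) 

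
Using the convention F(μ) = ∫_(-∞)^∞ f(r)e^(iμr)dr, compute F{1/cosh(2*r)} pi/(2*cosh(pi*μ/4))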